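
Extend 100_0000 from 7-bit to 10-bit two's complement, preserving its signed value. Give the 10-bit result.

MSB of 1000000 is 1; replicate it into the new high bits.
111|1000000 → 1111000000 (still -64).

1111000000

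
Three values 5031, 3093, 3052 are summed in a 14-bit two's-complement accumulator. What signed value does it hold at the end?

5031 + 3093 = 8124 (01111110111100)
8124 + 3052 = 11176 → wraps to -5208 (10101110101000)

-5208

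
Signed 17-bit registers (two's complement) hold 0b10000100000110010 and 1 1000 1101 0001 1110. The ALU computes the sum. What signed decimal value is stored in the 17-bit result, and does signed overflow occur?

38224; overflow

0b10000100000110010 → 10000100000110010 = -63438 (signed)
1 1000 1101 0001 1110 → 11000110100011110 = -29410 (signed)
  10000100000110010
+ 11000110100011110
= 01001010101010000  (discard carry-out 1)
Result 01001010101010000: MSB = 0 → value 38224.
Both addends are negative but the stored result is non-negative: signed overflow. The true value -63438 + (-29410) = -92848 lies outside [-65536, 65535].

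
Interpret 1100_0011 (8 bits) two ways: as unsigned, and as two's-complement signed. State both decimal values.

Unsigned: 11000011 = 195.
Signed: MSB=1 → 195 − 256 = -61.

unsigned = 195, signed = -61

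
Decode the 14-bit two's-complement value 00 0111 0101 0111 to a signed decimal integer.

MSB is 0, so the value is non-negative: 00011101010111 = 1879.

1879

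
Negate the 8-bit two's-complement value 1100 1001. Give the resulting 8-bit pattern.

00110111

Invert: 00110110. Add 1: 00110111.
Check: 11001001 = -55, 00110111 = 55.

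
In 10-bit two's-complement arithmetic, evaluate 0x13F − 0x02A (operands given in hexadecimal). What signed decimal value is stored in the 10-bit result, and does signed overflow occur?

0x13F = 0100111111 = 319 (signed)
0x02A = 0000101010 = 42 (signed)
Subtract via negate-and-add: invert 0000101010 + 1 = 1111010110 (i.e. -42).
  0100111111
+ 1111010110
= 0100010101  (discard carry-out 1)
Result 0100010101: MSB = 0 → value 277.
Addends (after negating the subtrahend) have opposite signs, so signed overflow cannot occur.

277; no overflow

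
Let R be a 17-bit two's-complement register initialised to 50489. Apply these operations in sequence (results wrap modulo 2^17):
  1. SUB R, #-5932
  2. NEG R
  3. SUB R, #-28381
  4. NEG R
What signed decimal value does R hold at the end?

28040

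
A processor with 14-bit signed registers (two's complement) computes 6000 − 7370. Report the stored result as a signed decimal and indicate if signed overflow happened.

-1370; no overflow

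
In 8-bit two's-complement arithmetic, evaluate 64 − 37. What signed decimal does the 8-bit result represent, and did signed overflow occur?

64 → 01000000
37 → 00100101
Subtract via negate-and-add: invert 00100101 + 1 = 11011011 (i.e. -37).
  01000000
+ 11011011
= 00011011  (discard carry-out 1)
Result 00011011: MSB = 0 → value 27.
Addends (after negating the subtrahend) have opposite signs, so signed overflow cannot occur.

27; no overflow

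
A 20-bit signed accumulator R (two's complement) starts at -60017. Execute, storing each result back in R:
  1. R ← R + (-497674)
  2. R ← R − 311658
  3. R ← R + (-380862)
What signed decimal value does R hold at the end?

Start: R = -60017 = 11110001010110001111.
R = -60017 + (-497674) = -557691; wraps to 490885 = 01110111110110000101
R = 490885 − 311658 = 179227 = 00101011110000011011
R = 179227 + (-380862) = -201635 = 11001110110001011101

-201635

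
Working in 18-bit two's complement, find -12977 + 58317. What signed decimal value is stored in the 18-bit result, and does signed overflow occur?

45340; no overflow

-12977 → 111100110101001111
58317 → 001110001111001101
  111100110101001111
+ 001110001111001101
= 001011000100011100  (discard carry-out 1)
Result 001011000100011100: MSB = 0 → value 45340.
Addends have opposite signs, so signed overflow cannot occur.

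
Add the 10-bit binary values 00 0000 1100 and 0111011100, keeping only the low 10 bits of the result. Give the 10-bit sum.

0111101000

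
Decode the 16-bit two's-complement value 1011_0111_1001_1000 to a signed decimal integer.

MSB is 1, so the value is negative.
Invert: 0100100001100111. Add 1: 0100100001101000 = 18536. So the value is −18536.

-18536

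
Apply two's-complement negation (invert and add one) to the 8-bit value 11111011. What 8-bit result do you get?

00000101

Invert: 00000100. Add 1: 00000101.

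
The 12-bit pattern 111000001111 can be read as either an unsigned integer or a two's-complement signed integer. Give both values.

unsigned = 3599, signed = -497

Unsigned: 111000001111 = 3599.
Signed: MSB=1 → 3599 − 4096 = -497.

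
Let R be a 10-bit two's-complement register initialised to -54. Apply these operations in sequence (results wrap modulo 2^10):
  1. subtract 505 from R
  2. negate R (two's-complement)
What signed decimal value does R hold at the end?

-465

Start: R = -54 = 1111001010.
R = -54 − 505 = -559; wraps to 465 = 0111010001
R = −(465) = -465 = 1000101111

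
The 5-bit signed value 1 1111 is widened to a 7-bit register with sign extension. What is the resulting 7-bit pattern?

1111111

MSB of 11111 is 1; replicate it into the new high bits.
11|11111 → 1111111 (still -1).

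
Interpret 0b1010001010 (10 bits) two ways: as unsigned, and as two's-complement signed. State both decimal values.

unsigned = 650, signed = -374

Unsigned: 1010001010 = 650.
Signed: MSB=1 → 650 − 1024 = -374.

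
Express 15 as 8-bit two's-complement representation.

00001111

15 is non-negative, so write it directly in 8 bits: 00001111.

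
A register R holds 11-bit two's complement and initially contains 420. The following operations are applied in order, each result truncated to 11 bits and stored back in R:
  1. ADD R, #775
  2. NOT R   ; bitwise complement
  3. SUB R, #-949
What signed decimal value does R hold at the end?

-247

Start: R = 420 = 00110100100.
R = 420 + 775 = 1195; wraps to -853 = 10010101011
R = NOT 10010101011 = 01101010100 = 852
R = 852 − (-949) = 1801; wraps to -247 = 11100001001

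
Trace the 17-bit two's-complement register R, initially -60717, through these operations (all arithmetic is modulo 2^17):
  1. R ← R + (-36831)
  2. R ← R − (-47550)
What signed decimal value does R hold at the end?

Start: R = -60717 = 10001001011010011.
R = -60717 + (-36831) = -97548; wraps to 33524 = 01000001011110100
R = 33524 − (-47550) = 81074; wraps to -49998 = 10011110010110010

-49998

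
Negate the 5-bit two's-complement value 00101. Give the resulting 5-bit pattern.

Invert: 11010. Add 1: 11011.
Check: 00101 = 5, 11011 = -5.

11011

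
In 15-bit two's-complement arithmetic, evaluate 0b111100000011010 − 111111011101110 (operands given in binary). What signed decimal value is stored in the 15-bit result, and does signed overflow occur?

-1748; no overflow

0b111100000011010 → 111100000011010 = -2022 (signed)
111111011101110 = -274 (signed)
Subtract via negate-and-add: invert 111111011101110 + 1 = 000000100010010 (i.e. 274).
  111100000011010
+ 000000100010010
= 111100100101100
Result 111100100101100: MSB = 1 → 31020 − 32768 = -1748.
Addends (after negating the subtrahend) have opposite signs, so signed overflow cannot occur.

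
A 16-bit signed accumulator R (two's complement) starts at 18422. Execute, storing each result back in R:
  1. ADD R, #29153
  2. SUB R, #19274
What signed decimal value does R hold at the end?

28301

Start: R = 18422 = 0100011111110110.
R = 18422 + 29153 = 47575; wraps to -17961 = 1011100111010111
R = -17961 − 19274 = -37235; wraps to 28301 = 0110111010001101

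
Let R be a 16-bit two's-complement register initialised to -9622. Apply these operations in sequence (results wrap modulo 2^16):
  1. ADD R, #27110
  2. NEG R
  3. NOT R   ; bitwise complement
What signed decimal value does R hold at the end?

17487

Start: R = -9622 = 1101101001101010.
R = -9622 + 27110 = 17488 = 0100010001010000
R = −(17488) = -17488 = 1011101110110000
R = NOT 1011101110110000 = 0100010001001111 = 17487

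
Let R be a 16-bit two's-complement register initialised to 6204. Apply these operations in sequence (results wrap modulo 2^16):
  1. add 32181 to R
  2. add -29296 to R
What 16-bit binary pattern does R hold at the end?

0010001110000001

Start: R = 6204 = 0001100000111100.
R = 6204 + 32181 = 38385; wraps to -27151 = 1001010111110001
R = -27151 + (-29296) = -56447; wraps to 9089 = 0010001110000001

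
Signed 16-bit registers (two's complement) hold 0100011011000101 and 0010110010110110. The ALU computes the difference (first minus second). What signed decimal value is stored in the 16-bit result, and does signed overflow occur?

6671; no overflow

0100011011000101 = 18117 (signed)
0010110010110110 = 11446 (signed)
Subtract via negate-and-add: invert 0010110010110110 + 1 = 1101001101001010 (i.e. -11446).
  0100011011000101
+ 1101001101001010
= 0001101000001111  (discard carry-out 1)
Result 0001101000001111: MSB = 0 → value 6671.
Addends (after negating the subtrahend) have opposite signs, so signed overflow cannot occur.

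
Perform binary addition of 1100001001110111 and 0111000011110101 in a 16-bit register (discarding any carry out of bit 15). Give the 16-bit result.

0011001101101100

  1100001001110111
+ 0111000011110101
= 0011001101101100  (discard carry-out 1)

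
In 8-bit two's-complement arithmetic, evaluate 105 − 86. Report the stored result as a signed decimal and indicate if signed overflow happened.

19; no overflow

105 → 01101001
86 → 01010110
Subtract via negate-and-add: invert 01010110 + 1 = 10101010 (i.e. -86).
  01101001
+ 10101010
= 00010011  (discard carry-out 1)
Result 00010011: MSB = 0 → value 19.
Addends (after negating the subtrahend) have opposite signs, so signed overflow cannot occur.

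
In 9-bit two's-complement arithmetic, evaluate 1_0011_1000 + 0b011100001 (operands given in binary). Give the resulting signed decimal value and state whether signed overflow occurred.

1_0011_1000 → 100111000 = -200 (signed)
0b011100001 → 011100001 = 225 (signed)
  100111000
+ 011100001
= 000011001  (discard carry-out 1)
Result 000011001: MSB = 0 → value 25.
Addends have opposite signs, so signed overflow cannot occur.

25; no overflow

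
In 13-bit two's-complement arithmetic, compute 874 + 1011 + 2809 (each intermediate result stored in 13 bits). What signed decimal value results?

-3498

874 + 1011 = 1885 (0011101011101)
1885 + 2809 = 4694 → wraps to -3498 (1001001010110)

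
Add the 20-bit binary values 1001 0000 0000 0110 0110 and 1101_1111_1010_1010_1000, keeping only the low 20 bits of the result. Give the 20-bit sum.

01101111101100001110

  10010000000001100110
+ 11011111101010101000
= 01101111101100001110  (discard carry-out 1)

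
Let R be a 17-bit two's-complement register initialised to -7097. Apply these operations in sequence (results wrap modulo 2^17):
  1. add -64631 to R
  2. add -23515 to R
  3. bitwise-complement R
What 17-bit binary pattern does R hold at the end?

10111010000001010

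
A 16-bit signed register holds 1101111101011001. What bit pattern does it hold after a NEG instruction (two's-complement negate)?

0010000010100111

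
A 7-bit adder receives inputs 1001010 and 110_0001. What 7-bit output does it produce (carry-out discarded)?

  1001010
+ 1100001
= 0101011  (discard carry-out 1)

0101011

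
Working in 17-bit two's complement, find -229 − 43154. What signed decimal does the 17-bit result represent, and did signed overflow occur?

-43383; no overflow

-229 → 11111111100011011
43154 → 01010100010010010
Subtract via negate-and-add: invert 01010100010010010 + 1 = 10101011101101110 (i.e. -43154).
  11111111100011011
+ 10101011101101110
= 10101011010001001  (discard carry-out 1)
Result 10101011010001001: MSB = 1 → 87689 − 131072 = -43383.
Both addends (after negating the subtrahend) are negative and so is the stored result: no signed overflow.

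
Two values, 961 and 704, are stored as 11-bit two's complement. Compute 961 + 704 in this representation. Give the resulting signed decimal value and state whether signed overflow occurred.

961 → 01111000001
704 → 01011000000
  01111000001
+ 01011000000
= 11010000001
Result 11010000001: MSB = 1 → 1665 − 2048 = -383.
Both addends are non-negative but the stored result is negative: signed overflow. The true value 961 + 704 = 1665 lies outside [-1024, 1023].

-383; overflow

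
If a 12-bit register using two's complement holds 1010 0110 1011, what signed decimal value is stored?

MSB is 1, so the value is negative.
Invert: 010110010100. Add 1: 010110010101 = 1429. So the value is −1429.

-1429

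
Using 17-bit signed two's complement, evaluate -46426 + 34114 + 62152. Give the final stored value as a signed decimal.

49840

-46426 + 34114 = -12312 (11100111111101000)
-12312 + 62152 = 49840 (01100001010110000)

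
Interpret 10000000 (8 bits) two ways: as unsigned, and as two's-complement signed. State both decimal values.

Unsigned: 10000000 = 128.
Signed: MSB=1 → 128 − 256 = -128.

unsigned = 128, signed = -128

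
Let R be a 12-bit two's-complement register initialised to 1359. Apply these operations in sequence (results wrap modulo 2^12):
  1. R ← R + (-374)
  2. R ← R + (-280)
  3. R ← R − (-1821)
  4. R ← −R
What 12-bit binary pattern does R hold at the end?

011000100010

Start: R = 1359 = 010101001111.
R = 1359 + (-374) = 985 = 001111011001
R = 985 + (-280) = 705 = 001011000001
R = 705 − (-1821) = 2526; wraps to -1570 = 100111011110
R = −(-1570) = 1570 = 011000100010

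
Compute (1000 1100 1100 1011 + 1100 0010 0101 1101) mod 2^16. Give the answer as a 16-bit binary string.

  1000110011001011
+ 1100001001011101
= 0100111100101000  (discard carry-out 1)

0100111100101000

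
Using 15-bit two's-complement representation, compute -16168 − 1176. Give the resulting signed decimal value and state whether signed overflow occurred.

15424; overflow

-16168 → 100000011011000
1176 → 000010010011000
Subtract via negate-and-add: invert 000010010011000 + 1 = 111101101101000 (i.e. -1176).
  100000011011000
+ 111101101101000
= 011110001000000  (discard carry-out 1)
Result 011110001000000: MSB = 0 → value 15424.
Both addends (after negating the subtrahend) are negative but the stored result is non-negative: signed overflow. The true value -16168 − 1176 = -17344 lies outside [-16384, 16383].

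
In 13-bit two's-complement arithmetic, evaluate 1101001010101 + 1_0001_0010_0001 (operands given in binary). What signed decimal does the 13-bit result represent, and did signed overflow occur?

2934; overflow

1101001010101 = -1451 (signed)
1_0001_0010_0001 → 1000100100001 = -3807 (signed)
  1101001010101
+ 1000100100001
= 0101101110110  (discard carry-out 1)
Result 0101101110110: MSB = 0 → value 2934.
Both addends are negative but the stored result is non-negative: signed overflow. The true value -1451 + (-3807) = -5258 lies outside [-4096, 4095].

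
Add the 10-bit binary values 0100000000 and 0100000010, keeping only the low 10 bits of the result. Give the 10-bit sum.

1000000010

  0100000000
+ 0100000010
= 1000000010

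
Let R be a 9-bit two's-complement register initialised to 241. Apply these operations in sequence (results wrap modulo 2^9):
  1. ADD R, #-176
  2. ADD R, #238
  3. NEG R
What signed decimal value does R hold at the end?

209

Start: R = 241 = 011110001.
R = 241 + (-176) = 65 = 001000001
R = 65 + 238 = 303; wraps to -209 = 100101111
R = −(-209) = 209 = 011010001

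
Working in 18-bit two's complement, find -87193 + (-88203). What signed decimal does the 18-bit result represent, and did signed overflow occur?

86748; overflow

-87193 → 101010101101100111
-88203 → 101010011101110101
  101010101101100111
+ 101010011101110101
= 010101001011011100  (discard carry-out 1)
Result 010101001011011100: MSB = 0 → value 86748.
Both addends are negative but the stored result is non-negative: signed overflow. The true value -87193 + (-88203) = -175396 lies outside [-131072, 131071].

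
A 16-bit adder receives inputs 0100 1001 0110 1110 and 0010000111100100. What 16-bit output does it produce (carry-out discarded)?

  0100100101101110
+ 0010000111100100
= 0110101101010010

0110101101010010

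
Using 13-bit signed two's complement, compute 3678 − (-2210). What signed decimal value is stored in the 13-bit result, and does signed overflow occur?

3678 → 0111001011110
-2210 → 1011101011110
Subtract via negate-and-add: invert 1011101011110 + 1 = 0100010100010 (i.e. 2210).
  0111001011110
+ 0100010100010
= 1011100000000
Result 1011100000000: MSB = 1 → 5888 − 8192 = -2304.
Both addends (after negating the subtrahend) are non-negative but the stored result is negative: signed overflow. The true value 3678 − (-2210) = 5888 lies outside [-4096, 4095].

-2304; overflow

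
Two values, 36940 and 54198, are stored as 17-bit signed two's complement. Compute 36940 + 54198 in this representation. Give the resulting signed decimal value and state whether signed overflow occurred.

36940 → 01001000001001100
54198 → 01101001110110110
  01001000001001100
+ 01101001110110110
= 10110010000000010
Result 10110010000000010: MSB = 1 → 91138 − 131072 = -39934.
Both addends are non-negative but the stored result is negative: signed overflow. The true value 36940 + 54198 = 91138 lies outside [-65536, 65535].

-39934; overflow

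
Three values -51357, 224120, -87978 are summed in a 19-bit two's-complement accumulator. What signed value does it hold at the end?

84785

-51357 + 224120 = 172763 (0101010001011011011)
172763 + (-87978) = 84785 (0010100101100110001)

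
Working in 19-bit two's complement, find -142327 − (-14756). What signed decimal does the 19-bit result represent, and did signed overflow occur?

-127571; no overflow

-142327 → 1011101010000001001
-14756 → 1111100011001011100
Subtract via negate-and-add: invert 1111100011001011100 + 1 = 0000011100110100100 (i.e. 14756).
  1011101010000001001
+ 0000011100110100100
= 1100000110110101101
Result 1100000110110101101: MSB = 1 → 396717 − 524288 = -127571.
Addends (after negating the subtrahend) have opposite signs, so signed overflow cannot occur.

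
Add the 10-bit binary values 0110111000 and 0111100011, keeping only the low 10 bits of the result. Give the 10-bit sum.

  0110111000
+ 0111100011
= 1110011011

1110011011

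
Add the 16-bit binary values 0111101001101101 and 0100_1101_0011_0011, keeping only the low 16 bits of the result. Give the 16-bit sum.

1100011110100000

  0111101001101101
+ 0100110100110011
= 1100011110100000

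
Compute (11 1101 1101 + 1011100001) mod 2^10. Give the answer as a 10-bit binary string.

  1111011101
+ 1011100001
= 1010111110  (discard carry-out 1)

1010111110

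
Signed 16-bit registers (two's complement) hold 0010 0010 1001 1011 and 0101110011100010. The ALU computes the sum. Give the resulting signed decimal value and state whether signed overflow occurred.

32637; no overflow

0010 0010 1001 1011 → 0010001010011011 = 8859 (signed)
0101110011100010 = 23778 (signed)
  0010001010011011
+ 0101110011100010
= 0111111101111101
Result 0111111101111101: MSB = 0 → value 32637.
Both addends are non-negative and so is the stored result: no signed overflow.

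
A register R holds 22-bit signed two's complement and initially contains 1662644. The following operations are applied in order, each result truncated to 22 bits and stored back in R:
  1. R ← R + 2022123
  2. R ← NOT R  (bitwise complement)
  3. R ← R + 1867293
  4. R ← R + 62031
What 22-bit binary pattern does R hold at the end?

Start: R = 1662644 = 0110010101111010110100.
R = 1662644 + 2022123 = 3684767; wraps to -509537 = 1110000011100110011111
R = NOT 1110000011100110011111 = 0001111100011001100000 = 509536
R = 509536 + 1867293 = 2376829; wraps to -1817475 = 1001000100010001111101
R = -1817475 + 62031 = -1755444 = 1001010011011011001100

1001010011011011001100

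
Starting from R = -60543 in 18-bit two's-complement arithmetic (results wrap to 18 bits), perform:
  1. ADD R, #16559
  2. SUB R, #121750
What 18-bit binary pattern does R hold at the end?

Start: R = -60543 = 110001001110000001.
R = -60543 + 16559 = -43984 = 110101010000110000
R = -43984 − 121750 = -165734; wraps to 96410 = 010111100010011010

010111100010011010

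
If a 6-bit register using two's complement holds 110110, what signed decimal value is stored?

MSB is 1, so the value is negative.
Invert: 001001. Add 1: 001010 = 10. So the value is −10.

-10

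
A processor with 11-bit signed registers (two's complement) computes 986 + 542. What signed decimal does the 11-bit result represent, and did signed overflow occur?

986 → 01111011010
542 → 01000011110
  01111011010
+ 01000011110
= 10111111000
Result 10111111000: MSB = 1 → 1528 − 2048 = -520.
Both addends are non-negative but the stored result is negative: signed overflow. The true value 986 + 542 = 1528 lies outside [-1024, 1023].

-520; overflow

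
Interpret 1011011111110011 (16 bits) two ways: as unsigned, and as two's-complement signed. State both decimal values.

Unsigned: 1011011111110011 = 47091.
Signed: MSB=1 → 47091 − 65536 = -18445.

unsigned = 47091, signed = -18445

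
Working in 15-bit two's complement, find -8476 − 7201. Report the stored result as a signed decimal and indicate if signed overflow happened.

-8476 → 101111011100100
7201 → 001110000100001
Subtract via negate-and-add: invert 001110000100001 + 1 = 110001111011111 (i.e. -7201).
  101111011100100
+ 110001111011111
= 100001011000011  (discard carry-out 1)
Result 100001011000011: MSB = 1 → 17091 − 32768 = -15677.
Both addends (after negating the subtrahend) are negative and so is the stored result: no signed overflow.

-15677; no overflow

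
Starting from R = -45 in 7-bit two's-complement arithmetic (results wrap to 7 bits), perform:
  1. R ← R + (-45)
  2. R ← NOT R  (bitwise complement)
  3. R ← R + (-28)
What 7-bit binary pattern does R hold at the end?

Start: R = -45 = 1010011.
R = -45 + (-45) = -90; wraps to 38 = 0100110
R = NOT 0100110 = 1011001 = -39
R = -39 + (-28) = -67; wraps to 61 = 0111101

0111101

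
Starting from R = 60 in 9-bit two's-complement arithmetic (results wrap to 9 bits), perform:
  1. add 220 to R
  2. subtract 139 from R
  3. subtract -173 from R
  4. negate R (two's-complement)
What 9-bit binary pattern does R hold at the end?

011000110

Start: R = 60 = 000111100.
R = 60 + 220 = 280; wraps to -232 = 100011000
R = -232 − 139 = -371; wraps to 141 = 010001101
R = 141 − (-173) = 314; wraps to -198 = 100111010
R = −(-198) = 198 = 011000110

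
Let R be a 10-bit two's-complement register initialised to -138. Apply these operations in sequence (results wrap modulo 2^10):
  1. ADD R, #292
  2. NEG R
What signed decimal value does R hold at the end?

Start: R = -138 = 1101110110.
R = -138 + 292 = 154 = 0010011010
R = −(154) = -154 = 1101100110

-154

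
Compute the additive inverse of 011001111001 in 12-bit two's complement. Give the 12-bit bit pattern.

100110000111

Invert: 100110000110. Add 1: 100110000111.
Check: 011001111001 = 1657, 100110000111 = -1657.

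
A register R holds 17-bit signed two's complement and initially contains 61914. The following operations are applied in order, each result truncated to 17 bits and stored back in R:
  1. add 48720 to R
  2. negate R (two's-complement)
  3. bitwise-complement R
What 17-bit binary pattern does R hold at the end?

Start: R = 61914 = 01111000111011010.
R = 61914 + 48720 = 110634; wraps to -20438 = 11011000000101010
R = −(-20438) = 20438 = 00100111111010110
R = NOT 00100111111010110 = 11011000000101001 = -20439

11011000000101001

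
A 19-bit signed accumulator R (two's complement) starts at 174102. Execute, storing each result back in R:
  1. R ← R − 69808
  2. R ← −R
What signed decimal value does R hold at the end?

Start: R = 174102 = 0101010100000010110.
R = 174102 − 69808 = 104294 = 0011001011101100110
R = −(104294) = -104294 = 1100110100010011010

-104294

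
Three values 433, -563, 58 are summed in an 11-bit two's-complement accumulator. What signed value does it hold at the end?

-72

433 + (-563) = -130 (11101111110)
-130 + 58 = -72 (11110111000)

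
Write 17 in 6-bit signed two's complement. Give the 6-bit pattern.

17 is non-negative, so write it directly in 6 bits: 010001.

010001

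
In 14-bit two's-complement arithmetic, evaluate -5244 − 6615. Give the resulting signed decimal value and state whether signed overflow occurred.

4525; overflow

-5244 → 10101110000100
6615 → 01100111010111
Subtract via negate-and-add: invert 01100111010111 + 1 = 10011000101001 (i.e. -6615).
  10101110000100
+ 10011000101001
= 01000110101101  (discard carry-out 1)
Result 01000110101101: MSB = 0 → value 4525.
Both addends (after negating the subtrahend) are negative but the stored result is non-negative: signed overflow. The true value -5244 − 6615 = -11859 lies outside [-8192, 8191].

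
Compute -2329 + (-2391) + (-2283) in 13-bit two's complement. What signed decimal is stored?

1189

-2329 + (-2391) = -4720 → wraps to 3472 (0110110010000)
3472 + (-2283) = 1189 (0010010100101)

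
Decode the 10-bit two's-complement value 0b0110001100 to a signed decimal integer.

396

MSB is 0, so the value is non-negative: 0110001100 = 396.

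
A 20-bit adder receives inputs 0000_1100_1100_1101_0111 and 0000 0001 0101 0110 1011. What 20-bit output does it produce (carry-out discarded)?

00001110001001000010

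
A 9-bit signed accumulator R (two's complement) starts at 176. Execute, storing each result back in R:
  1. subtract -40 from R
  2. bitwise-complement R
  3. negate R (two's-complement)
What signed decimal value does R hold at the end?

Start: R = 176 = 010110000.
R = 176 − (-40) = 216 = 011011000
R = NOT 011011000 = 100100111 = -217
R = −(-217) = 217 = 011011001

217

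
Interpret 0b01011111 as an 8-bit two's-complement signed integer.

MSB is 0, so the value is non-negative: 01011111 = 95.

95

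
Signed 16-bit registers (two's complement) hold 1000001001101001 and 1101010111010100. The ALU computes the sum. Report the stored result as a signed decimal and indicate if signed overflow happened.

22589; overflow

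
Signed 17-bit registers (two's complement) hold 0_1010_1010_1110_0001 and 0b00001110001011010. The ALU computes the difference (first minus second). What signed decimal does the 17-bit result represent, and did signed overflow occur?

36487; no overflow

0_1010_1010_1110_0001 → 01010101011100001 = 43745 (signed)
0b00001110001011010 → 00001110001011010 = 7258 (signed)
Subtract via negate-and-add: invert 00001110001011010 + 1 = 11110001110100110 (i.e. -7258).
  01010101011100001
+ 11110001110100110
= 01000111010000111  (discard carry-out 1)
Result 01000111010000111: MSB = 0 → value 36487.
Addends (after negating the subtrahend) have opposite signs, so signed overflow cannot occur.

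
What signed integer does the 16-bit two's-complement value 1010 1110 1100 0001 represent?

-20799

MSB is 1, so the value is negative.
Unsigned reading: 44737. Subtract 2^16 = 65536: 44737 − 65536 = -20799.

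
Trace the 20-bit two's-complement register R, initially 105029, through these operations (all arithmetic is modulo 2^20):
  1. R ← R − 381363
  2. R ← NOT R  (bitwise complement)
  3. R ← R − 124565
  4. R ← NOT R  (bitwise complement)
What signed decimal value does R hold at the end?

-151769

Start: R = 105029 = 00011001101001000101.
R = 105029 − 381363 = -276334 = 10111100100010010010
R = NOT 10111100100010010010 = 01000011011101101101 = 276333
R = 276333 − 124565 = 151768 = 00100101000011011000
R = NOT 00100101000011011000 = 11011010111100100111 = -151769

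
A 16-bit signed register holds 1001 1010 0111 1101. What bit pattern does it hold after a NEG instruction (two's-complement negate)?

Invert: 0110010110000010. Add 1: 0110010110000011.

0110010110000011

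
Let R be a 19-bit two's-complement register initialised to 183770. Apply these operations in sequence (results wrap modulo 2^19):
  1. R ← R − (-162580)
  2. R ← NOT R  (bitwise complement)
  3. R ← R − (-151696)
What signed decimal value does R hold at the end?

-194655

Start: R = 183770 = 0101100110111011010.
R = 183770 − (-162580) = 346350; wraps to -177938 = 1010100100011101110
R = NOT 1010100100011101110 = 0101011011100010001 = 177937
R = 177937 − (-151696) = 329633; wraps to -194655 = 1010000011110100001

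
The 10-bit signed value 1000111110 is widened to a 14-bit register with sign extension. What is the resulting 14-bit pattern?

11111000111110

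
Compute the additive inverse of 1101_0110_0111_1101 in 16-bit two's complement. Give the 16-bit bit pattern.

0010100110000011

Invert: 0010100110000010. Add 1: 0010100110000011.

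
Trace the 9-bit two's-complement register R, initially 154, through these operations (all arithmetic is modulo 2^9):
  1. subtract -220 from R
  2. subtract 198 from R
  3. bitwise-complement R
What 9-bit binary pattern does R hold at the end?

Start: R = 154 = 010011010.
R = 154 − (-220) = 374; wraps to -138 = 101110110
R = -138 − 198 = -336; wraps to 176 = 010110000
R = NOT 010110000 = 101001111 = -177

101001111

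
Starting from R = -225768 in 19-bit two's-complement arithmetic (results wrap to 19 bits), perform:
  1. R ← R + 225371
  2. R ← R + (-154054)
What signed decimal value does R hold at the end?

Start: R = -225768 = 1001000111000011000.
R = -225768 + 225371 = -397 = 1111111111001110011
R = -397 + (-154054) = -154451 = 1011010010010101101

-154451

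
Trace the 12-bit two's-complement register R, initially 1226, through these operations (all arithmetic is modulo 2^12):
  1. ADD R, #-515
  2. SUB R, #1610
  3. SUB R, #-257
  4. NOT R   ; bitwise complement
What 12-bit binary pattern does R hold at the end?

001010000001

Start: R = 1226 = 010011001010.
R = 1226 + (-515) = 711 = 001011000111
R = 711 − 1610 = -899 = 110001111101
R = -899 − (-257) = -642 = 110101111110
R = NOT 110101111110 = 001010000001 = 641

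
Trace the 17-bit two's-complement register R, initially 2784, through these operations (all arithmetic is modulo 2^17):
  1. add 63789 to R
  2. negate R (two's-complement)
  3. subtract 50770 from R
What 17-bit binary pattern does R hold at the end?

Start: R = 2784 = 00000101011100000.
R = 2784 + 63789 = 66573; wraps to -64499 = 10000010000001101
R = −(-64499) = 64499 = 01111101111110011
R = 64499 − 50770 = 13729 = 00011010110100001

00011010110100001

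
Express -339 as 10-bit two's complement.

|-339| = 339 = 0101010011 in 10 bits.
Invert the bits: 1010101100. Add 1: 1010101101.

1010101101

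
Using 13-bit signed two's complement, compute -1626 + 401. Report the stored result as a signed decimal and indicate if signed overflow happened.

-1626 → 1100110100110
401 → 0000110010001
  1100110100110
+ 0000110010001
= 1101100110111
Result 1101100110111: MSB = 1 → 6967 − 8192 = -1225.
Addends have opposite signs, so signed overflow cannot occur.

-1225; no overflow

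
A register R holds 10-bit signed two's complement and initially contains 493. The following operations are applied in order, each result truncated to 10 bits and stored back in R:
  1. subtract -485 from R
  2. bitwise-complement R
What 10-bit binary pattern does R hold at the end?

0000101101

Start: R = 493 = 0111101101.
R = 493 − (-485) = 978; wraps to -46 = 1111010010
R = NOT 1111010010 = 0000101101 = 45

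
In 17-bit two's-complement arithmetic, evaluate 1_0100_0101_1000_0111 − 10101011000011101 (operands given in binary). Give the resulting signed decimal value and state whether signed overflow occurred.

-4246; no overflow

1_0100_0101_1000_0111 → 10100010110000111 = -47737 (signed)
10101011000011101 = -43491 (signed)
Subtract via negate-and-add: invert 10101011000011101 + 1 = 01010100111100011 (i.e. 43491).
  10100010110000111
+ 01010100111100011
= 11110111101101010
Result 11110111101101010: MSB = 1 → 126826 − 131072 = -4246.
Addends (after negating the subtrahend) have opposite signs, so signed overflow cannot occur.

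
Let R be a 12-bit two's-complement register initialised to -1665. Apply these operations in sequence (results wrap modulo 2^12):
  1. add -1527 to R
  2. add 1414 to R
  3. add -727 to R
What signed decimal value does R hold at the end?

1591

Start: R = -1665 = 100101111111.
R = -1665 + (-1527) = -3192; wraps to 904 = 001110001000
R = 904 + 1414 = 2318; wraps to -1778 = 100100001110
R = -1778 + (-727) = -2505; wraps to 1591 = 011000110111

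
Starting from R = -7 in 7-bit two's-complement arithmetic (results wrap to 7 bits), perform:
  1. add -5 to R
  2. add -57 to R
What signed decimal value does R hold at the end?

59

Start: R = -7 = 1111001.
R = -7 + (-5) = -12 = 1110100
R = -12 + (-57) = -69; wraps to 59 = 0111011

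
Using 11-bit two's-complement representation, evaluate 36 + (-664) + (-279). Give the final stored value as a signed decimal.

-907

36 + (-664) = -628 (10110001100)
-628 + (-279) = -907 (10001110101)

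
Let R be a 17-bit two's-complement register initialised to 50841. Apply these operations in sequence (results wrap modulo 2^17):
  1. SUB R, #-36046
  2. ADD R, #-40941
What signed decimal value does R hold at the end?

45946

Start: R = 50841 = 01100011010011001.
R = 50841 − (-36046) = 86887; wraps to -44185 = 10101001101100111
R = -44185 + (-40941) = -85126; wraps to 45946 = 01011001101111010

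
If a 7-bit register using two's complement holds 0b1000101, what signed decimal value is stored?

MSB is 1, so the value is negative.
Invert: 0111010. Add 1: 0111011 = 59. So the value is −59.

-59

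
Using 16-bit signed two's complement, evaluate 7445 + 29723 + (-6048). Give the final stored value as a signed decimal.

7445 + 29723 = 37168 → wraps to -28368 (1001000100110000)
-28368 + (-6048) = -34416 → wraps to 31120 (0111100110010000)

31120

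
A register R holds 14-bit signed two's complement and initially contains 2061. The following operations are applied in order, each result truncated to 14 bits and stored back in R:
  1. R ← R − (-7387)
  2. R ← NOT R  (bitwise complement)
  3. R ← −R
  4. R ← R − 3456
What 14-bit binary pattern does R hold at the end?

01011101101001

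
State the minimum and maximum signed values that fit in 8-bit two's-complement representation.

min = -128, max = 127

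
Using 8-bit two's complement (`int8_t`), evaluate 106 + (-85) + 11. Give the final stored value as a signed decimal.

106 + (-85) = 21 (00010101)
21 + 11 = 32 (00100000)

32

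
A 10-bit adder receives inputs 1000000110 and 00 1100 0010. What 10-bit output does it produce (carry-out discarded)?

1011001000

  1000000110
+ 0011000010
= 1011001000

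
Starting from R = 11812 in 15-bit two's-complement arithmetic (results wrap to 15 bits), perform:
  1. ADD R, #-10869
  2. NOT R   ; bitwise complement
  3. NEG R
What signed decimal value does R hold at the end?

Start: R = 11812 = 010111000100100.
R = 11812 + (-10869) = 943 = 000001110101111
R = NOT 000001110101111 = 111110001010000 = -944
R = −(-944) = 944 = 000001110110000

944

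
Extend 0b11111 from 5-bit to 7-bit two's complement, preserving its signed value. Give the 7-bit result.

MSB of 11111 is 1; replicate it into the new high bits.
11|11111 → 1111111 (still -1).

1111111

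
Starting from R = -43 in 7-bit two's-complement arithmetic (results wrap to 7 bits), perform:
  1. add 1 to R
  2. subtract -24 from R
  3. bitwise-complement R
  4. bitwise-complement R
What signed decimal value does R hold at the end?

-18

Start: R = -43 = 1010101.
R = -43 + 1 = -42 = 1010110
R = -42 − (-24) = -18 = 1101110
R = NOT 1101110 = 0010001 = 17
R = NOT 0010001 = 1101110 = -18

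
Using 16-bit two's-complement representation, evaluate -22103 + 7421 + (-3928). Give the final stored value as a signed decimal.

-18610

-22103 + 7421 = -14682 (1100011010100110)
-14682 + (-3928) = -18610 (1011011101001110)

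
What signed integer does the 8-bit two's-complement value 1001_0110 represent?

-106

MSB is 1, so the value is negative.
Unsigned reading: 150. Subtract 2^8 = 256: 150 − 256 = -106.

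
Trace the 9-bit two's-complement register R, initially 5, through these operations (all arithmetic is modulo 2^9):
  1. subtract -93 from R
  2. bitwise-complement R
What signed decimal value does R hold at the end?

-99

Start: R = 5 = 000000101.
R = 5 − (-93) = 98 = 001100010
R = NOT 001100010 = 110011101 = -99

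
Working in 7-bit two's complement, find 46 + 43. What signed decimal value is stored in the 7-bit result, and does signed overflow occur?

-39; overflow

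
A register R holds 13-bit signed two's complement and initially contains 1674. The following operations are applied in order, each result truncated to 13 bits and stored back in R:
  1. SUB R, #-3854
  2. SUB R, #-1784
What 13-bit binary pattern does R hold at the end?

Start: R = 1674 = 0011010001010.
R = 1674 − (-3854) = 5528; wraps to -2664 = 1010110011000
R = -2664 − (-1784) = -880 = 1110010010000

1110010010000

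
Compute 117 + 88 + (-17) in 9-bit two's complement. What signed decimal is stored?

117 + 88 = 205 (011001101)
205 + (-17) = 188 (010111100)

188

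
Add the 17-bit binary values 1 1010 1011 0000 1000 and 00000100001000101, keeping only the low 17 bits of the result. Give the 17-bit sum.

  11010101100001000
+ 00000100001000101
= 11011001101001101

11011001101001101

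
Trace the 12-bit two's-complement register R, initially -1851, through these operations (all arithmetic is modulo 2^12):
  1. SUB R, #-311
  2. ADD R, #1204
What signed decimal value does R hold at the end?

-336

Start: R = -1851 = 100011000101.
R = -1851 − (-311) = -1540 = 100111111100
R = -1540 + 1204 = -336 = 111010110000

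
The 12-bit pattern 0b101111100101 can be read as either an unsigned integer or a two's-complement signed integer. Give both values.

unsigned = 3045, signed = -1051

Unsigned: 101111100101 = 3045.
Signed: MSB=1 → 3045 − 4096 = -1051.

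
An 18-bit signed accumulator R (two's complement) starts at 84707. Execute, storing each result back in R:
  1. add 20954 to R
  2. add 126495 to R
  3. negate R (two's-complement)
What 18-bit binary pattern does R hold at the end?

000111010100100100

Start: R = 84707 = 010100101011100011.
R = 84707 + 20954 = 105661 = 011001110010111101
R = 105661 + 126495 = 232156; wraps to -29988 = 111000101011011100
R = −(-29988) = 29988 = 000111010100100100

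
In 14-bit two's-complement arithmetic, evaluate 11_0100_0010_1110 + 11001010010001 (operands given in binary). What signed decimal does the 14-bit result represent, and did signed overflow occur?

11_0100_0010_1110 → 11010000101110 = -3026 (signed)
11001010010001 = -3439 (signed)
  11010000101110
+ 11001010010001
= 10011010111111  (discard carry-out 1)
Result 10011010111111: MSB = 1 → 9919 − 16384 = -6465.
Both addends are negative and so is the stored result: no signed overflow.

-6465; no overflow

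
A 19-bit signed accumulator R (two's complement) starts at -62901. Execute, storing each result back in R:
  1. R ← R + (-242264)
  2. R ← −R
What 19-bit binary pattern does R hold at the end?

Start: R = -62901 = 1110000101001001011.
R = -62901 + (-242264) = -305165; wraps to 219123 = 0110101011111110011
R = −(219123) = -219123 = 1001010100000001101

1001010100000001101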